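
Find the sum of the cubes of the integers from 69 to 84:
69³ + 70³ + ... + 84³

Use ∑_{k=1}^{n} k³ = [n(n+1)/2]², then subtract the first 68 terms.
∑_{k=1}^{84} k³ = [84×85/2]² = 3570² = 12744900
∑_{k=1}^{68} k³ = [68×69/2]² = 2346² = 5503716
∑_{k=69}^{84} k³ = 12744900 - 5503716 = 7241184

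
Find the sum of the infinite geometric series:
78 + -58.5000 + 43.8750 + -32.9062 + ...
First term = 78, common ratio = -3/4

For |r| < 1, S = a / (1 - r)
S = 78 / (1 - (-3/4))
S = 78 / (7/4)
S = 312/7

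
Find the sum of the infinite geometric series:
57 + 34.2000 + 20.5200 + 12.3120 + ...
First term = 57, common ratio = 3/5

For |r| < 1, S = a / (1 - r)
S = 57 / (1 - (3/5))
S = 57 / (2/5)
S = 285/2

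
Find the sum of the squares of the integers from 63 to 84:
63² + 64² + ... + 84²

Use ∑_{k=1}^{n} k² = n(n+1)(2n+1)/6, then subtract the first 62 terms.
∑_{k=1}^{84} k² = 84×85×169/6 = 201110
∑_{k=1}^{62} k² = 62×63×125/6 = 81375
∑_{k=63}^{84} k² = 201110 - 81375 = 119735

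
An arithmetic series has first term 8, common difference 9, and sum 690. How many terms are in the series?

Using S = n/2 × [2a + (n-1)d]
690 = n/2 × [2(8) + (n-1)(9)]
690 = n/2 × [16 + 9n - 9]
1380 = n × [7 + 9n]
9n² + (7)n - 1380 = 0
Discriminant: Δ = (7)² - 4(9)(-1380) = 49 + 49680 = 49729
√Δ = 223
n = [-(7) + √Δ] / (2·9) = (-7 + 223) / 18 = 216 / 18 = 12
(The negative root is discarded since n must be a positive integer.)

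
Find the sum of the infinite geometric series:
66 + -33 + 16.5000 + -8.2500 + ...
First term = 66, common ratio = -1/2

For |r| < 1, S = a / (1 - r)
S = 66 / (1 - (-1/2))
S = 66 / (3/2)
S = 44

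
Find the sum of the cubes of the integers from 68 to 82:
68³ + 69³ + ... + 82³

Use ∑_{k=1}^{n} k³ = [n(n+1)/2]², then subtract the first 67 terms.
∑_{k=1}^{82} k³ = [82×83/2]² = 3403² = 11580409
∑_{k=1}^{67} k³ = [67×68/2]² = 2278² = 5189284
∑_{k=68}^{82} k³ = 11580409 - 5189284 = 6391125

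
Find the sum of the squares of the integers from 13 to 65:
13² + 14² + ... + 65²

Use ∑_{k=1}^{n} k² = n(n+1)(2n+1)/6, then subtract the first 12 terms.
∑_{k=1}^{65} k² = 65×66×131/6 = 93665
∑_{k=1}^{12} k² = 12×13×25/6 = 650
∑_{k=13}^{65} k² = 93665 - 650 = 93015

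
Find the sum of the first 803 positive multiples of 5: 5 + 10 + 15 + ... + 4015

Factor out 5: = 5(1 + 2 + ... + 803) = 5 × n(n+1)/2
= 5 × 803×804/2
= 5 × 322806
= 1614030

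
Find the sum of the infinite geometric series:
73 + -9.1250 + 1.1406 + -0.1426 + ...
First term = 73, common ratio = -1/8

For |r| < 1, S = a / (1 - r)
S = 73 / (1 - (-1/8))
S = 73 / (9/8)
S = 584/9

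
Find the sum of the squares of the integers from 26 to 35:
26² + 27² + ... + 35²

Use ∑_{k=1}^{n} k² = n(n+1)(2n+1)/6, then subtract the first 25 terms.
∑_{k=1}^{35} k² = 35×36×71/6 = 14910
∑_{k=1}^{25} k² = 25×26×51/6 = 5525
∑_{k=26}^{35} k² = 14910 - 5525 = 9385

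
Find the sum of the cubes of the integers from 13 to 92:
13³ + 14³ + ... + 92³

Use ∑_{k=1}^{n} k³ = [n(n+1)/2]², then subtract the first 12 terms.
∑_{k=1}^{92} k³ = [92×93/2]² = 4278² = 18301284
∑_{k=1}^{12} k³ = [12×13/2]² = 78² = 6084
∑_{k=13}^{92} k³ = 18301284 - 6084 = 18295200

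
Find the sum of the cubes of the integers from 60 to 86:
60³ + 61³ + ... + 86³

Use ∑_{k=1}^{n} k³ = [n(n+1)/2]², then subtract the first 59 terms.
∑_{k=1}^{86} k³ = [86×87/2]² = 3741² = 13995081
∑_{k=1}^{59} k³ = [59×60/2]² = 1770² = 3132900
∑_{k=60}^{86} k³ = 13995081 - 3132900 = 10862181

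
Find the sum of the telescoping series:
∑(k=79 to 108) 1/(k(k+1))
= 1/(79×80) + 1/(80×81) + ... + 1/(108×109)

Partial fractions: 1/(k(k+1)) = 1/k - 1/(k+1)
The series telescopes:
= (1/79 - 1/80) + (1/80 - 1/81) + ... + (1/108 - 1/109)
= 1/79 - 1/109
= 30/8611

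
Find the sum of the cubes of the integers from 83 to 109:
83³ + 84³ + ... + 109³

Use ∑_{k=1}^{n} k³ = [n(n+1)/2]², then subtract the first 82 terms.
∑_{k=1}^{109} k³ = [109×110/2]² = 5995² = 35940025
∑_{k=1}^{82} k³ = [82×83/2]² = 3403² = 11580409
∑_{k=83}^{109} k³ = 35940025 - 11580409 = 24359616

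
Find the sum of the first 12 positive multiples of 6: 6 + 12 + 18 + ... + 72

Factor out 6: = 6(1 + 2 + ... + 12) = 6 × n(n+1)/2
= 6 × 12×13/2
= 6 × 78
= 468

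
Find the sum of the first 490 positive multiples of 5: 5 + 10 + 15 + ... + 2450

Factor out 5: = 5(1 + 2 + ... + 490) = 5 × n(n+1)/2
= 5 × 490×491/2
= 5 × 120295
= 601475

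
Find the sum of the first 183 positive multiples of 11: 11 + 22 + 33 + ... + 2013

Factor out 11: = 11(1 + 2 + ... + 183) = 11 × n(n+1)/2
= 11 × 183×184/2
= 11 × 16836
= 185196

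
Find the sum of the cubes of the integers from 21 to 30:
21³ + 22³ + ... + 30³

Use ∑_{k=1}^{n} k³ = [n(n+1)/2]², then subtract the first 20 terms.
∑_{k=1}^{30} k³ = [30×31/2]² = 465² = 216225
∑_{k=1}^{20} k³ = [20×21/2]² = 210² = 44100
∑_{k=21}^{30} k³ = 216225 - 44100 = 172125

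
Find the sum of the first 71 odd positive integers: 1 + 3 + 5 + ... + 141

Sum of first n odd numbers = n²
= 71²
= 5041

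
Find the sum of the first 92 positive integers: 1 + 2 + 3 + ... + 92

Formula: ∑k = n(n+1)/2
= 92×93/2
= 8556/2
= 4278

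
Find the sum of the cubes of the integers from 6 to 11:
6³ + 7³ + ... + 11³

Use ∑_{k=1}^{n} k³ = [n(n+1)/2]², then subtract the first 5 terms.
∑_{k=1}^{11} k³ = [11×12/2]² = 66² = 4356
∑_{k=1}^{5} k³ = [5×6/2]² = 15² = 225
∑_{k=6}^{11} k³ = 4356 - 225 = 4131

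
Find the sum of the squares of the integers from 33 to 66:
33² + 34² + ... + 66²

Use ∑_{k=1}^{n} k² = n(n+1)(2n+1)/6, then subtract the first 32 terms.
∑_{k=1}^{66} k² = 66×67×133/6 = 98021
∑_{k=1}^{32} k² = 32×33×65/6 = 11440
∑_{k=33}^{66} k² = 98021 - 11440 = 86581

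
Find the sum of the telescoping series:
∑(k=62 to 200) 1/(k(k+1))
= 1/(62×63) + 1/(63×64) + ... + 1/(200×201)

Partial fractions: 1/(k(k+1)) = 1/k - 1/(k+1)
The series telescopes:
= (1/62 - 1/63) + (1/63 - 1/64) + ... + (1/200 - 1/201)
= 1/62 - 1/201
= 139/12462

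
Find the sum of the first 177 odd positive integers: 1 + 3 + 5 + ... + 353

Sum of first n odd numbers = n²
= 177²
= 31329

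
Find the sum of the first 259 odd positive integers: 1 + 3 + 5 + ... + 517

Sum of first n odd numbers = n²
= 259²
= 67081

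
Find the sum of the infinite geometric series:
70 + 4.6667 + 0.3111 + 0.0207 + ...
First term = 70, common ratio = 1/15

For |r| < 1, S = a / (1 - r)
S = 70 / (1 - (1/15))
S = 70 / (14/15)
S = 75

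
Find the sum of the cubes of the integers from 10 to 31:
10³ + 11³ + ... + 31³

Use ∑_{k=1}^{n} k³ = [n(n+1)/2]², then subtract the first 9 terms.
∑_{k=1}^{31} k³ = [31×32/2]² = 496² = 246016
∑_{k=1}^{9} k³ = [9×10/2]² = 45² = 2025
∑_{k=10}^{31} k³ = 246016 - 2025 = 243991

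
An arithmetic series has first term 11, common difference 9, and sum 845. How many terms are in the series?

Using S = n/2 × [2a + (n-1)d]
845 = n/2 × [2(11) + (n-1)(9)]
845 = n/2 × [22 + 9n - 9]
1690 = n × [13 + 9n]
9n² + (13)n - 1690 = 0
Discriminant: Δ = (13)² - 4(9)(-1690) = 169 + 60840 = 61009
√Δ = 247
n = [-(13) + √Δ] / (2·9) = (-13 + 247) / 18 = 234 / 18 = 13
(The negative root is discarded since n must be a positive integer.)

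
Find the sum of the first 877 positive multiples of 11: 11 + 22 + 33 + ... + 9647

Factor out 11: = 11(1 + 2 + ... + 877) = 11 × n(n+1)/2
= 11 × 877×878/2
= 11 × 385003
= 4235033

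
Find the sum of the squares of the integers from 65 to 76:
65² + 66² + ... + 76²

Use ∑_{k=1}^{n} k² = n(n+1)(2n+1)/6, then subtract the first 64 terms.
∑_{k=1}^{76} k² = 76×77×153/6 = 149226
∑_{k=1}^{64} k² = 64×65×129/6 = 89440
∑_{k=65}^{76} k² = 149226 - 89440 = 59786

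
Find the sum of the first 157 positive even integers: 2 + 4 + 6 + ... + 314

Sum of first n even numbers = n(n+1)
= 157×158
= 24806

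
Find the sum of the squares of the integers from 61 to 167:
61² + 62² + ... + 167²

Use ∑_{k=1}^{n} k² = n(n+1)(2n+1)/6, then subtract the first 60 terms.
∑_{k=1}^{167} k² = 167×168×335/6 = 1566460
∑_{k=1}^{60} k² = 60×61×121/6 = 73810
∑_{k=61}^{167} k² = 1566460 - 73810 = 1492650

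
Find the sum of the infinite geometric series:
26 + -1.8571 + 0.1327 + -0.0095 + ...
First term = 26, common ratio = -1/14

For |r| < 1, S = a / (1 - r)
S = 26 / (1 - (-1/14))
S = 26 / (15/14)
S = 364/15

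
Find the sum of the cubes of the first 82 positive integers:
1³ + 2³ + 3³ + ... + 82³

Formula: ∑k³ = [n(n+1)/2]²
= [82×83/2]²
= 3403²
= 11580409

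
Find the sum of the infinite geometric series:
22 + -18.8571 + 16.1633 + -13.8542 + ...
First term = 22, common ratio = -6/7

For |r| < 1, S = a / (1 - r)
S = 22 / (1 - (-6/7))
S = 22 / (13/7)
S = 154/13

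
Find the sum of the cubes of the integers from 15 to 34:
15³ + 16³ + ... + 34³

Use ∑_{k=1}^{n} k³ = [n(n+1)/2]², then subtract the first 14 terms.
∑_{k=1}^{34} k³ = [34×35/2]² = 595² = 354025
∑_{k=1}^{14} k³ = [14×15/2]² = 105² = 11025
∑_{k=15}^{34} k³ = 354025 - 11025 = 343000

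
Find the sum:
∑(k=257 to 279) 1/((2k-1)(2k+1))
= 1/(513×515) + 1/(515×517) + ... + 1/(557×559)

Partial fractions: 1/((2k-1)(2k+1)) = (1/2)[1/(2k-1) - 1/(2k+1)]
The series telescopes:
= (1/2)[1/513 - 1/559]
= 23/286767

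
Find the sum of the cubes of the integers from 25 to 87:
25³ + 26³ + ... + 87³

Use ∑_{k=1}^{n} k³ = [n(n+1)/2]², then subtract the first 24 terms.
∑_{k=1}^{87} k³ = [87×88/2]² = 3828² = 14653584
∑_{k=1}^{24} k³ = [24×25/2]² = 300² = 90000
∑_{k=25}^{87} k³ = 14653584 - 90000 = 14563584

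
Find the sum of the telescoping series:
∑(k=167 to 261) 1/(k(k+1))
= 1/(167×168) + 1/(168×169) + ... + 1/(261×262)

Partial fractions: 1/(k(k+1)) = 1/k - 1/(k+1)
The series telescopes:
= (1/167 - 1/168) + (1/168 - 1/169) + ... + (1/261 - 1/262)
= 1/167 - 1/262
= 95/43754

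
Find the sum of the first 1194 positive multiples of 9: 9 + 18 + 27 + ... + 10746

Factor out 9: = 9(1 + 2 + ... + 1194) = 9 × n(n+1)/2
= 9 × 1194×1195/2
= 9 × 713415
= 6420735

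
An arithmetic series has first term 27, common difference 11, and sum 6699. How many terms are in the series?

Using S = n/2 × [2a + (n-1)d]
6699 = n/2 × [2(27) + (n-1)(11)]
6699 = n/2 × [54 + 11n - 11]
13398 = n × [43 + 11n]
11n² + (43)n - 13398 = 0
Discriminant: Δ = (43)² - 4(11)(-13398) = 1849 + 589512 = 591361
√Δ = 769
n = [-(43) + √Δ] / (2·11) = (-43 + 769) / 22 = 726 / 22 = 33
(The negative root is discarded since n must be a positive integer.)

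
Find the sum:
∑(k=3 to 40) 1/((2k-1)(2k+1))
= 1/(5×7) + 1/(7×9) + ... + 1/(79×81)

Partial fractions: 1/((2k-1)(2k+1)) = (1/2)[1/(2k-1) - 1/(2k+1)]
The series telescopes:
= (1/2)[1/5 - 1/81]
= 38/405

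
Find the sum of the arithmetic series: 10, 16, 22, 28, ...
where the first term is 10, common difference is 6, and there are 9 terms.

Sₙ = n/2 × (first + last)
Last term = a + (n-1)d = 10 + (9-1)×6 = 58
S_9 = 9/2 × (10 + 58)
S_9 = 9/2 × 68 = 306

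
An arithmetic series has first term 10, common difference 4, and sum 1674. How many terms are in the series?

Using S = n/2 × [2a + (n-1)d]
1674 = n/2 × [2(10) + (n-1)(4)]
1674 = n/2 × [20 + 4n - 4]
3348 = n × [16 + 4n]
4n² + (16)n - 3348 = 0
Discriminant: Δ = (16)² - 4(4)(-3348) = 256 + 53568 = 53824
√Δ = 232
n = [-(16) + √Δ] / (2·4) = (-16 + 232) / 8 = 216 / 8 = 27
(The negative root is discarded since n must be a positive integer.)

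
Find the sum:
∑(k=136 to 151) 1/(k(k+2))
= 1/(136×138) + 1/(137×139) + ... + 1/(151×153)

Partial fractions: 1/(k(k+2)) = (1/2)[1/k - 1/(k+2)]
Telescoping leaves the first two and last two terms:
= (1/2)[1/136 + 1/137 - 1/152 - 1/153]
= 2449/3186072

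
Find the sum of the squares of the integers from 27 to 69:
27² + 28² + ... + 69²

Use ∑_{k=1}^{n} k² = n(n+1)(2n+1)/6, then subtract the first 26 terms.
∑_{k=1}^{69} k² = 69×70×139/6 = 111895
∑_{k=1}^{26} k² = 26×27×53/6 = 6201
∑_{k=27}^{69} k² = 111895 - 6201 = 105694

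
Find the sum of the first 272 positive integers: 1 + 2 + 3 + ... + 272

Formula: ∑k = n(n+1)/2
= 272×273/2
= 74256/2
= 37128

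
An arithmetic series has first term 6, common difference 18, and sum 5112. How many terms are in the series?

Using S = n/2 × [2a + (n-1)d]
5112 = n/2 × [2(6) + (n-1)(18)]
5112 = n/2 × [12 + 18n - 18]
10224 = n × [-6 + 18n]
18n² + (-6)n - 10224 = 0
Discriminant: Δ = (-6)² - 4(18)(-10224) = 36 + 736128 = 736164
√Δ = 858
n = [-(-6) + √Δ] / (2·18) = (6 + 858) / 36 = 864 / 36 = 24
(The negative root is discarded since n must be a positive integer.)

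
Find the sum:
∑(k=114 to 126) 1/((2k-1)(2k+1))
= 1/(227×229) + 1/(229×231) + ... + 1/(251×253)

Partial fractions: 1/((2k-1)(2k+1)) = (1/2)[1/(2k-1) - 1/(2k+1)]
The series telescopes:
= (1/2)[1/227 - 1/253]
= 13/57431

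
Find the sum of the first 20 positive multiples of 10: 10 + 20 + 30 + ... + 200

Factor out 10: = 10(1 + 2 + ... + 20) = 10 × n(n+1)/2
= 10 × 20×21/2
= 10 × 210
= 2100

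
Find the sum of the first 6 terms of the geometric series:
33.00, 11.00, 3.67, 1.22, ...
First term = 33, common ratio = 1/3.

Sₙ = a(1 - rⁿ) / (1 - r)
S_6 = 33(1 - (1/3)^6) / (1 - (1/3))
S_6 = 33(1 - (1/729)) / (2/3)
S_6 = 4004/81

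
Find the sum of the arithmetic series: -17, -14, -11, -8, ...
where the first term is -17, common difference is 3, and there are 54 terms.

Sₙ = n/2 × (first + last)
Last term = a + (n-1)d = -17 + (54-1)×3 = 142
S_54 = 54/2 × (-17 + 142)
S_54 = 54/2 × 125 = 3375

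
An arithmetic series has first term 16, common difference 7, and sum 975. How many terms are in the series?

Using S = n/2 × [2a + (n-1)d]
975 = n/2 × [2(16) + (n-1)(7)]
975 = n/2 × [32 + 7n - 7]
1950 = n × [25 + 7n]
7n² + (25)n - 1950 = 0
Discriminant: Δ = (25)² - 4(7)(-1950) = 625 + 54600 = 55225
√Δ = 235
n = [-(25) + √Δ] / (2·7) = (-25 + 235) / 14 = 210 / 14 = 15
(The negative root is discarded since n must be a positive integer.)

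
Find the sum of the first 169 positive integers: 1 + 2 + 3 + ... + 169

Formula: ∑k = n(n+1)/2
= 169×170/2
= 28730/2
= 14365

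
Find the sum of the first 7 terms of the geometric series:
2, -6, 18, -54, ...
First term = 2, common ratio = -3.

Sₙ = a(1 - rⁿ) / (1 - r)
S_7 = 2(1 - (-3)^7) / (1 - (-3))
S_7 = 2(1 - (-2187)) / (4)
S_7 = 1094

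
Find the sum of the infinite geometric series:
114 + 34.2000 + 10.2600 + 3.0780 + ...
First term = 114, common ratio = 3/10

For |r| < 1, S = a / (1 - r)
S = 114 / (1 - (3/10))
S = 114 / (7/10)
S = 1140/7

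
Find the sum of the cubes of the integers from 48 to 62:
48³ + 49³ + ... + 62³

Use ∑_{k=1}^{n} k³ = [n(n+1)/2]², then subtract the first 47 terms.
∑_{k=1}^{62} k³ = [62×63/2]² = 1953² = 3814209
∑_{k=1}^{47} k³ = [47×48/2]² = 1128² = 1272384
∑_{k=48}^{62} k³ = 3814209 - 1272384 = 2541825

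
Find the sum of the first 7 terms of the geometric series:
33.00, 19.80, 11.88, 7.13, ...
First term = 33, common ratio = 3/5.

Sₙ = a(1 - rⁿ) / (1 - r)
S_7 = 33(1 - (3/5)^7) / (1 - (3/5))
S_7 = 33(1 - (2187/78125)) / (2/5)
S_7 = 1252977/15625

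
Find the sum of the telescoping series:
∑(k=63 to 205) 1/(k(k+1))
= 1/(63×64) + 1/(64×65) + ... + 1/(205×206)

Partial fractions: 1/(k(k+1)) = 1/k - 1/(k+1)
The series telescopes:
= (1/63 - 1/64) + (1/64 - 1/65) + ... + (1/205 - 1/206)
= 1/63 - 1/206
= 143/12978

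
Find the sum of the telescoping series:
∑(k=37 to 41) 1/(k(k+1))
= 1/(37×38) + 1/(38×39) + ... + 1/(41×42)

Partial fractions: 1/(k(k+1)) = 1/k - 1/(k+1)
The series telescopes:
= (1/37 - 1/38) + (1/38 - 1/39) + ... + (1/41 - 1/42)
= 1/37 - 1/42
= 5/1554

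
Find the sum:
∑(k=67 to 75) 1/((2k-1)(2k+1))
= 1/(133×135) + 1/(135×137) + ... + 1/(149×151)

Partial fractions: 1/((2k-1)(2k+1)) = (1/2)[1/(2k-1) - 1/(2k+1)]
The series telescopes:
= (1/2)[1/133 - 1/151]
= 9/20083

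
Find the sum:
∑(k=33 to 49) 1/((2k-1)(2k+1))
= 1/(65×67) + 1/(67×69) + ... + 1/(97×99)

Partial fractions: 1/((2k-1)(2k+1)) = (1/2)[1/(2k-1) - 1/(2k+1)]
The series telescopes:
= (1/2)[1/65 - 1/99]
= 17/6435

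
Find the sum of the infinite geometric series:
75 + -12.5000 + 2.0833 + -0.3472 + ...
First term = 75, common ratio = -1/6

For |r| < 1, S = a / (1 - r)
S = 75 / (1 - (-1/6))
S = 75 / (7/6)
S = 450/7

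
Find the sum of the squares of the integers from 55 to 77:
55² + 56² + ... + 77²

Use ∑_{k=1}^{n} k² = n(n+1)(2n+1)/6, then subtract the first 54 terms.
∑_{k=1}^{77} k² = 77×78×155/6 = 155155
∑_{k=1}^{54} k² = 54×55×109/6 = 53955
∑_{k=55}^{77} k² = 155155 - 53955 = 101200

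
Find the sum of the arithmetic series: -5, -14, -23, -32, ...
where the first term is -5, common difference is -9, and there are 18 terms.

Sₙ = n/2 × (first + last)
Last term = a + (n-1)d = -5 + (18-1)×(-9) = -158
S_18 = 18/2 × (-5 + (-158))
S_18 = 18/2 × (-163) = -1467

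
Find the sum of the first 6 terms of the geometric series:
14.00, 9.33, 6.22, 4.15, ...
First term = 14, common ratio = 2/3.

Sₙ = a(1 - rⁿ) / (1 - r)
S_6 = 14(1 - (2/3)^6) / (1 - (2/3))
S_6 = 14(1 - (64/729)) / (1/3)
S_6 = 9310/243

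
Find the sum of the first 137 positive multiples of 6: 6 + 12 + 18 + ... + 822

Factor out 6: = 6(1 + 2 + ... + 137) = 6 × n(n+1)/2
= 6 × 137×138/2
= 6 × 9453
= 56718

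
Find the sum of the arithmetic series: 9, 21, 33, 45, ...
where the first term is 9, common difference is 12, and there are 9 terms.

Sₙ = n/2 × (first + last)
Last term = a + (n-1)d = 9 + (9-1)×12 = 105
S_9 = 9/2 × (9 + 105)
S_9 = 9/2 × 114 = 513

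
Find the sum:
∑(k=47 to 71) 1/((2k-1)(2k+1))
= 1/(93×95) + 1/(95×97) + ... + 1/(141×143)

Partial fractions: 1/((2k-1)(2k+1)) = (1/2)[1/(2k-1) - 1/(2k+1)]
The series telescopes:
= (1/2)[1/93 - 1/143]
= 25/13299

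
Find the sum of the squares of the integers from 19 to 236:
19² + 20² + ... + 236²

Use ∑_{k=1}^{n} k² = n(n+1)(2n+1)/6, then subtract the first 18 terms.
∑_{k=1}^{236} k² = 236×237×473/6 = 4409306
∑_{k=1}^{18} k² = 18×19×37/6 = 2109
∑_{k=19}^{236} k² = 4409306 - 2109 = 4407197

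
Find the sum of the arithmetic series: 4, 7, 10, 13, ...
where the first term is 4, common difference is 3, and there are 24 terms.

Sₙ = n/2 × (first + last)
Last term = a + (n-1)d = 4 + (24-1)×3 = 73
S_24 = 24/2 × (4 + 73)
S_24 = 24/2 × 77 = 924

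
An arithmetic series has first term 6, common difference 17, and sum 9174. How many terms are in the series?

Using S = n/2 × [2a + (n-1)d]
9174 = n/2 × [2(6) + (n-1)(17)]
9174 = n/2 × [12 + 17n - 17]
18348 = n × [-5 + 17n]
17n² + (-5)n - 18348 = 0
Discriminant: Δ = (-5)² - 4(17)(-18348) = 25 + 1247664 = 1247689
√Δ = 1117
n = [-(-5) + √Δ] / (2·17) = (5 + 1117) / 34 = 1122 / 34 = 33
(The negative root is discarded since n must be a positive integer.)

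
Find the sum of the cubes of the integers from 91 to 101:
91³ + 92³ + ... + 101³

Use ∑_{k=1}^{n} k³ = [n(n+1)/2]², then subtract the first 90 terms.
∑_{k=1}^{101} k³ = [101×102/2]² = 5151² = 26532801
∑_{k=1}^{90} k³ = [90×91/2]² = 4095² = 16769025
∑_{k=91}^{101} k³ = 26532801 - 16769025 = 9763776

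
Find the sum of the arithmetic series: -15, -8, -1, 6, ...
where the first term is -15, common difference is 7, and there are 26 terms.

Sₙ = n/2 × (first + last)
Last term = a + (n-1)d = -15 + (26-1)×7 = 160
S_26 = 26/2 × (-15 + 160)
S_26 = 26/2 × 145 = 1885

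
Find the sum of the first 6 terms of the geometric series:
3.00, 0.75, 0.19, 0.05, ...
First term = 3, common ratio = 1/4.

Sₙ = a(1 - rⁿ) / (1 - r)
S_6 = 3(1 - (1/4)^6) / (1 - (1/4))
S_6 = 3(1 - (1/4096)) / (3/4)
S_6 = 4095/1024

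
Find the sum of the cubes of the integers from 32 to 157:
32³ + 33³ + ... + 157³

Use ∑_{k=1}^{n} k³ = [n(n+1)/2]², then subtract the first 31 terms.
∑_{k=1}^{157} k³ = [157×158/2]² = 12403² = 153834409
∑_{k=1}^{31} k³ = [31×32/2]² = 496² = 246016
∑_{k=32}^{157} k³ = 153834409 - 246016 = 153588393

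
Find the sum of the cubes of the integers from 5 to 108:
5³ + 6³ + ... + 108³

Use ∑_{k=1}^{n} k³ = [n(n+1)/2]², then subtract the first 4 terms.
∑_{k=1}^{108} k³ = [108×109/2]² = 5886² = 34644996
∑_{k=1}^{4} k³ = [4×5/2]² = 10² = 100
∑_{k=5}^{108} k³ = 34644996 - 100 = 34644896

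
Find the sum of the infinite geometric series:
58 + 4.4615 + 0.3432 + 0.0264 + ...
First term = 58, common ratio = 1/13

For |r| < 1, S = a / (1 - r)
S = 58 / (1 - (1/13))
S = 58 / (12/13)
S = 377/6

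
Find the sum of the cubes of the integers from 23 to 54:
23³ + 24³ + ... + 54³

Use ∑_{k=1}^{n} k³ = [n(n+1)/2]², then subtract the first 22 terms.
∑_{k=1}^{54} k³ = [54×55/2]² = 1485² = 2205225
∑_{k=1}^{22} k³ = [22×23/2]² = 253² = 64009
∑_{k=23}^{54} k³ = 2205225 - 64009 = 2141216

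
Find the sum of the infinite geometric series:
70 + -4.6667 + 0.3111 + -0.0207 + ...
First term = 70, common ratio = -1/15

For |r| < 1, S = a / (1 - r)
S = 70 / (1 - (-1/15))
S = 70 / (16/15)
S = 525/8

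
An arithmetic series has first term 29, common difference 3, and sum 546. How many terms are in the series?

Using S = n/2 × [2a + (n-1)d]
546 = n/2 × [2(29) + (n-1)(3)]
546 = n/2 × [58 + 3n - 3]
1092 = n × [55 + 3n]
3n² + (55)n - 1092 = 0
Discriminant: Δ = (55)² - 4(3)(-1092) = 3025 + 13104 = 16129
√Δ = 127
n = [-(55) + √Δ] / (2·3) = (-55 + 127) / 6 = 72 / 6 = 12
(The negative root is discarded since n must be a positive integer.)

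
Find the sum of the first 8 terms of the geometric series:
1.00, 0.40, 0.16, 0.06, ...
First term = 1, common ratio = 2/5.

Sₙ = a(1 - rⁿ) / (1 - r)
S_8 = 1(1 - (2/5)^8) / (1 - (2/5))
S_8 = 1(1 - (256/390625)) / (3/5)
S_8 = 130123/78125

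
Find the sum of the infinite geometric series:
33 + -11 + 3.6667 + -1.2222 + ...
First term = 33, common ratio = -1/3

For |r| < 1, S = a / (1 - r)
S = 33 / (1 - (-1/3))
S = 33 / (4/3)
S = 99/4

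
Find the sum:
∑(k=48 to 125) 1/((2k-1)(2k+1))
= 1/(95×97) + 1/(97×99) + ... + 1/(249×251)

Partial fractions: 1/((2k-1)(2k+1)) = (1/2)[1/(2k-1) - 1/(2k+1)]
The series telescopes:
= (1/2)[1/95 - 1/251]
= 78/23845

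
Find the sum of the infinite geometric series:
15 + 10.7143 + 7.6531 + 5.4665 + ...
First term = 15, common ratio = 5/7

For |r| < 1, S = a / (1 - r)
S = 15 / (1 - (5/7))
S = 15 / (2/7)
S = 105/2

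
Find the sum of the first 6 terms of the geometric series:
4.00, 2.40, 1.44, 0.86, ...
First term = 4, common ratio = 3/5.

Sₙ = a(1 - rⁿ) / (1 - r)
S_6 = 4(1 - (3/5)^6) / (1 - (3/5))
S_6 = 4(1 - (729/15625)) / (2/5)
S_6 = 29792/3125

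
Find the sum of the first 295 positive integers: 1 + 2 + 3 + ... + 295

Formula: ∑k = n(n+1)/2
= 295×296/2
= 87320/2
= 43660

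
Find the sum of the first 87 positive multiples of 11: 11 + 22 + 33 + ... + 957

Factor out 11: = 11(1 + 2 + ... + 87) = 11 × n(n+1)/2
= 11 × 87×88/2
= 11 × 3828
= 42108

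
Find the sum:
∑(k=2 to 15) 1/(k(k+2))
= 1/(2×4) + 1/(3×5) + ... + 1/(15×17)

Partial fractions: 1/(k(k+2)) = (1/2)[1/k - 1/(k+2)]
Telescoping leaves the first two and last two terms:
= (1/2)[1/2 + 1/3 - 1/16 - 1/17]
= 581/1632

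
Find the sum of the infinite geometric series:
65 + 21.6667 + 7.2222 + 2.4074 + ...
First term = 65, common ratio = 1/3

For |r| < 1, S = a / (1 - r)
S = 65 / (1 - (1/3))
S = 65 / (2/3)
S = 195/2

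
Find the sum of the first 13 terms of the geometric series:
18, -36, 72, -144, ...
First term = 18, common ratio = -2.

Sₙ = a(1 - rⁿ) / (1 - r)
S_13 = 18(1 - (-2)^13) / (1 - (-2))
S_13 = 18(1 - (-8192)) / (3)
S_13 = 49158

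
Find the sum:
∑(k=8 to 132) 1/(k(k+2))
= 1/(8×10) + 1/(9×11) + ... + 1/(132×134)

Partial fractions: 1/(k(k+2)) = (1/2)[1/k - 1/(k+2)]
Telescoping leaves the first two and last two terms:
= (1/2)[1/8 + 1/9 - 1/133 - 1/134]
= 141875/1283184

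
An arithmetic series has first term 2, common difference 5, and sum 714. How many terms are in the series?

Using S = n/2 × [2a + (n-1)d]
714 = n/2 × [2(2) + (n-1)(5)]
714 = n/2 × [4 + 5n - 5]
1428 = n × [-1 + 5n]
5n² + (-1)n - 1428 = 0
Discriminant: Δ = (-1)² - 4(5)(-1428) = 1 + 28560 = 28561
√Δ = 169
n = [-(-1) + √Δ] / (2·5) = (1 + 169) / 10 = 170 / 10 = 17
(The negative root is discarded since n must be a positive integer.)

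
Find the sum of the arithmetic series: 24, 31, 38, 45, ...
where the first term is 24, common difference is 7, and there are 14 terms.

Sₙ = n/2 × (first + last)
Last term = a + (n-1)d = 24 + (14-1)×7 = 115
S_14 = 14/2 × (24 + 115)
S_14 = 14/2 × 139 = 973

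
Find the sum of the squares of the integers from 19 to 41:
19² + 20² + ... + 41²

Use ∑_{k=1}^{n} k² = n(n+1)(2n+1)/6, then subtract the first 18 terms.
∑_{k=1}^{41} k² = 41×42×83/6 = 23821
∑_{k=1}^{18} k² = 18×19×37/6 = 2109
∑_{k=19}^{41} k² = 23821 - 2109 = 21712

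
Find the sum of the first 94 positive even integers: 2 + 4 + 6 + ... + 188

Sum of first n even numbers = n(n+1)
= 94×95
= 8930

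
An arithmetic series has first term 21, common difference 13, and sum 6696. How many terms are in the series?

Using S = n/2 × [2a + (n-1)d]
6696 = n/2 × [2(21) + (n-1)(13)]
6696 = n/2 × [42 + 13n - 13]
13392 = n × [29 + 13n]
13n² + (29)n - 13392 = 0
Discriminant: Δ = (29)² - 4(13)(-13392) = 841 + 696384 = 697225
√Δ = 835
n = [-(29) + √Δ] / (2·13) = (-29 + 835) / 26 = 806 / 26 = 31
(The negative root is discarded since n must be a positive integer.)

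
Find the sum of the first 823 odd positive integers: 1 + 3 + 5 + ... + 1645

Sum of first n odd numbers = n²
= 823²
= 677329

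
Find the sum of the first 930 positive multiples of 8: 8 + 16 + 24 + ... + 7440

Factor out 8: = 8(1 + 2 + ... + 930) = 8 × n(n+1)/2
= 8 × 930×931/2
= 8 × 432915
= 3463320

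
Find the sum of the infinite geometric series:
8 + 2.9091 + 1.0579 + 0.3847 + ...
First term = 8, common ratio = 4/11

For |r| < 1, S = a / (1 - r)
S = 8 / (1 - (4/11))
S = 8 / (7/11)
S = 88/7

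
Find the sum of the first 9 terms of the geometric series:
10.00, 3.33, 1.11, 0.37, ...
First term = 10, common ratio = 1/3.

Sₙ = a(1 - rⁿ) / (1 - r)
S_9 = 10(1 - (1/3)^9) / (1 - (1/3))
S_9 = 10(1 - (1/19683)) / (2/3)
S_9 = 98410/6561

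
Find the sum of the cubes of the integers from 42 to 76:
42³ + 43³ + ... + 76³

Use ∑_{k=1}^{n} k³ = [n(n+1)/2]², then subtract the first 41 terms.
∑_{k=1}^{76} k³ = [76×77/2]² = 2926² = 8561476
∑_{k=1}^{41} k³ = [41×42/2]² = 861² = 741321
∑_{k=42}^{76} k³ = 8561476 - 741321 = 7820155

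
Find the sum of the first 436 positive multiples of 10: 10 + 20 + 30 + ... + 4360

Factor out 10: = 10(1 + 2 + ... + 436) = 10 × n(n+1)/2
= 10 × 436×437/2
= 10 × 95266
= 952660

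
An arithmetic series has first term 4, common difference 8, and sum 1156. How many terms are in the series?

Using S = n/2 × [2a + (n-1)d]
1156 = n/2 × [2(4) + (n-1)(8)]
1156 = n/2 × [8 + 8n - 8]
2312 = n × [0 + 8n]
8n² + (0)n - 2312 = 0
Discriminant: Δ = (0)² - 4(8)(-2312) = 0 + 73984 = 73984
√Δ = 272
n = [-(0) + √Δ] / (2·8) = (0 + 272) / 16 = 272 / 16 = 17
(The negative root is discarded since n must be a positive integer.)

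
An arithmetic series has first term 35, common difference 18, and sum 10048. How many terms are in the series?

Using S = n/2 × [2a + (n-1)d]
10048 = n/2 × [2(35) + (n-1)(18)]
10048 = n/2 × [70 + 18n - 18]
20096 = n × [52 + 18n]
18n² + (52)n - 20096 = 0
Discriminant: Δ = (52)² - 4(18)(-20096) = 2704 + 1446912 = 1449616
√Δ = 1204
n = [-(52) + √Δ] / (2·18) = (-52 + 1204) / 36 = 1152 / 36 = 32
(The negative root is discarded since n must be a positive integer.)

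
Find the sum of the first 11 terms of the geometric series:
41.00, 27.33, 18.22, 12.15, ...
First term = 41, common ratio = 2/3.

Sₙ = a(1 - rⁿ) / (1 - r)
S_11 = 41(1 - (2/3)^11) / (1 - (2/3))
S_11 = 41(1 - (2048/177147)) / (1/3)
S_11 = 7179059/59049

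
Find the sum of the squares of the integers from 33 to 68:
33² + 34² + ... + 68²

Use ∑_{k=1}^{n} k² = n(n+1)(2n+1)/6, then subtract the first 32 terms.
∑_{k=1}^{68} k² = 68×69×137/6 = 107134
∑_{k=1}^{32} k² = 32×33×65/6 = 11440
∑_{k=33}^{68} k² = 107134 - 11440 = 95694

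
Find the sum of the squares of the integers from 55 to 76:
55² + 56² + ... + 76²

Use ∑_{k=1}^{n} k² = n(n+1)(2n+1)/6, then subtract the first 54 terms.
∑_{k=1}^{76} k² = 76×77×153/6 = 149226
∑_{k=1}^{54} k² = 54×55×109/6 = 53955
∑_{k=55}^{76} k² = 149226 - 53955 = 95271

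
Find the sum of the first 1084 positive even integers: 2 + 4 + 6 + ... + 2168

Sum of first n even numbers = n(n+1)
= 1084×1085
= 1176140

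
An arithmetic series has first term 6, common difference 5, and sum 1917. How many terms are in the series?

Using S = n/2 × [2a + (n-1)d]
1917 = n/2 × [2(6) + (n-1)(5)]
1917 = n/2 × [12 + 5n - 5]
3834 = n × [7 + 5n]
5n² + (7)n - 3834 = 0
Discriminant: Δ = (7)² - 4(5)(-3834) = 49 + 76680 = 76729
√Δ = 277
n = [-(7) + √Δ] / (2·5) = (-7 + 277) / 10 = 270 / 10 = 27
(The negative root is discarded since n must be a positive integer.)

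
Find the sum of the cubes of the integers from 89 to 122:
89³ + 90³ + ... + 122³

Use ∑_{k=1}^{n} k³ = [n(n+1)/2]², then subtract the first 88 terms.
∑_{k=1}^{122} k³ = [122×123/2]² = 7503² = 56295009
∑_{k=1}^{88} k³ = [88×89/2]² = 3916² = 15335056
∑_{k=89}^{122} k³ = 56295009 - 15335056 = 40959953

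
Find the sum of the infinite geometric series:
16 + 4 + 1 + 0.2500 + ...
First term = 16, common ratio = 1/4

For |r| < 1, S = a / (1 - r)
S = 16 / (1 - (1/4))
S = 16 / (3/4)
S = 64/3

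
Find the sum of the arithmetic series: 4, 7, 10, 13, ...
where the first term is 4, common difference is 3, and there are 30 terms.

Sₙ = n/2 × (first + last)
Last term = a + (n-1)d = 4 + (30-1)×3 = 91
S_30 = 30/2 × (4 + 91)
S_30 = 30/2 × 95 = 1425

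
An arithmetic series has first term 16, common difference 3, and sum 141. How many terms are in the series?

Using S = n/2 × [2a + (n-1)d]
141 = n/2 × [2(16) + (n-1)(3)]
141 = n/2 × [32 + 3n - 3]
282 = n × [29 + 3n]
3n² + (29)n - 282 = 0
Discriminant: Δ = (29)² - 4(3)(-282) = 841 + 3384 = 4225
√Δ = 65
n = [-(29) + √Δ] / (2·3) = (-29 + 65) / 6 = 36 / 6 = 6
(The negative root is discarded since n must be a positive integer.)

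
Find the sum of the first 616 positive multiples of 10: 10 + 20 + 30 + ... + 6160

Factor out 10: = 10(1 + 2 + ... + 616) = 10 × n(n+1)/2
= 10 × 616×617/2
= 10 × 190036
= 1900360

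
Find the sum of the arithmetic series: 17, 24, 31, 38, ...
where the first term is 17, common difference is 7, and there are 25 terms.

Sₙ = n/2 × (first + last)
Last term = a + (n-1)d = 17 + (25-1)×7 = 185
S_25 = 25/2 × (17 + 185)
S_25 = 25/2 × 202 = 2525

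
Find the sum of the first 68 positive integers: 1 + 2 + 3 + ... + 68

Formula: ∑k = n(n+1)/2
= 68×69/2
= 4692/2
= 2346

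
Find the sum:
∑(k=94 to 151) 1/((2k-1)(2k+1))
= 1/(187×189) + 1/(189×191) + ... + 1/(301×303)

Partial fractions: 1/((2k-1)(2k+1)) = (1/2)[1/(2k-1) - 1/(2k+1)]
The series telescopes:
= (1/2)[1/187 - 1/303]
= 58/56661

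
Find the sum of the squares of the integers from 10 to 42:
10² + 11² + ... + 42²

Use ∑_{k=1}^{n} k² = n(n+1)(2n+1)/6, then subtract the first 9 terms.
∑_{k=1}^{42} k² = 42×43×85/6 = 25585
∑_{k=1}^{9} k² = 9×10×19/6 = 285
∑_{k=10}^{42} k² = 25585 - 285 = 25300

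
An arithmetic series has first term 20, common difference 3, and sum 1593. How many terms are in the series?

Using S = n/2 × [2a + (n-1)d]
1593 = n/2 × [2(20) + (n-1)(3)]
1593 = n/2 × [40 + 3n - 3]
3186 = n × [37 + 3n]
3n² + (37)n - 3186 = 0
Discriminant: Δ = (37)² - 4(3)(-3186) = 1369 + 38232 = 39601
√Δ = 199
n = [-(37) + √Δ] / (2·3) = (-37 + 199) / 6 = 162 / 6 = 27
(The negative root is discarded since n must be a positive integer.)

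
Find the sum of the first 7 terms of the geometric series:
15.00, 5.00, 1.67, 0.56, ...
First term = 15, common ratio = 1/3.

Sₙ = a(1 - rⁿ) / (1 - r)
S_7 = 15(1 - (1/3)^7) / (1 - (1/3))
S_7 = 15(1 - (1/2187)) / (2/3)
S_7 = 5465/243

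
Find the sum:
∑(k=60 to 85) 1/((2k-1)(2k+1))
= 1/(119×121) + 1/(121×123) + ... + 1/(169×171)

Partial fractions: 1/((2k-1)(2k+1)) = (1/2)[1/(2k-1) - 1/(2k+1)]
The series telescopes:
= (1/2)[1/119 - 1/171]
= 26/20349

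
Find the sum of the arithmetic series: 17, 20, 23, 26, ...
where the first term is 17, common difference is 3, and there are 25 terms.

Sₙ = n/2 × (first + last)
Last term = a + (n-1)d = 17 + (25-1)×3 = 89
S_25 = 25/2 × (17 + 89)
S_25 = 25/2 × 106 = 1325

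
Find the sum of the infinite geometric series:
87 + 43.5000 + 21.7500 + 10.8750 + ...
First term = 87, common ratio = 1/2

For |r| < 1, S = a / (1 - r)
S = 87 / (1 - (1/2))
S = 87 / (1/2)
S = 174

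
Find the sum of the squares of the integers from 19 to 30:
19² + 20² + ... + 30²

Use ∑_{k=1}^{n} k² = n(n+1)(2n+1)/6, then subtract the first 18 terms.
∑_{k=1}^{30} k² = 30×31×61/6 = 9455
∑_{k=1}^{18} k² = 18×19×37/6 = 2109
∑_{k=19}^{30} k² = 9455 - 2109 = 7346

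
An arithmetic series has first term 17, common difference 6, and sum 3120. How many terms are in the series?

Using S = n/2 × [2a + (n-1)d]
3120 = n/2 × [2(17) + (n-1)(6)]
3120 = n/2 × [34 + 6n - 6]
6240 = n × [28 + 6n]
6n² + (28)n - 6240 = 0
Discriminant: Δ = (28)² - 4(6)(-6240) = 784 + 149760 = 150544
√Δ = 388
n = [-(28) + √Δ] / (2·6) = (-28 + 388) / 12 = 360 / 12 = 30
(The negative root is discarded since n must be a positive integer.)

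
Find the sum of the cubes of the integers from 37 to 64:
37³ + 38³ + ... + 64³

Use ∑_{k=1}^{n} k³ = [n(n+1)/2]², then subtract the first 36 terms.
∑_{k=1}^{64} k³ = [64×65/2]² = 2080² = 4326400
∑_{k=1}^{36} k³ = [36×37/2]² = 666² = 443556
∑_{k=37}^{64} k³ = 4326400 - 443556 = 3882844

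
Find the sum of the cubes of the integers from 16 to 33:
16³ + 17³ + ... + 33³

Use ∑_{k=1}^{n} k³ = [n(n+1)/2]², then subtract the first 15 terms.
∑_{k=1}^{33} k³ = [33×34/2]² = 561² = 314721
∑_{k=1}^{15} k³ = [15×16/2]² = 120² = 14400
∑_{k=16}^{33} k³ = 314721 - 14400 = 300321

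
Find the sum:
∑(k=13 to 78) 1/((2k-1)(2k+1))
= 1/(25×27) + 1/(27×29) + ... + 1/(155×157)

Partial fractions: 1/((2k-1)(2k+1)) = (1/2)[1/(2k-1) - 1/(2k+1)]
The series telescopes:
= (1/2)[1/25 - 1/157]
= 66/3925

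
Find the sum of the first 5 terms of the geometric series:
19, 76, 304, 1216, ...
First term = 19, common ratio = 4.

Sₙ = a(1 - rⁿ) / (1 - r)
S_5 = 19(1 - 4^5) / (1 - 4)
S_5 = 19(1 - 1024) / (-3)
S_5 = 6479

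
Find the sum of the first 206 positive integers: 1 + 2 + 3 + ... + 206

Formula: ∑k = n(n+1)/2
= 206×207/2
= 42642/2
= 21321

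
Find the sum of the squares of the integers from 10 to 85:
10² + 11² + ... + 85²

Use ∑_{k=1}^{n} k² = n(n+1)(2n+1)/6, then subtract the first 9 terms.
∑_{k=1}^{85} k² = 85×86×171/6 = 208335
∑_{k=1}^{9} k² = 9×10×19/6 = 285
∑_{k=10}^{85} k² = 208335 - 285 = 208050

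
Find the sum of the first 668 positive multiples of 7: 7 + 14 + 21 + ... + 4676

Factor out 7: = 7(1 + 2 + ... + 668) = 7 × n(n+1)/2
= 7 × 668×669/2
= 7 × 223446
= 1564122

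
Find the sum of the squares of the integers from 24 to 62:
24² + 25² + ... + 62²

Use ∑_{k=1}^{n} k² = n(n+1)(2n+1)/6, then subtract the first 23 terms.
∑_{k=1}^{62} k² = 62×63×125/6 = 81375
∑_{k=1}^{23} k² = 23×24×47/6 = 4324
∑_{k=24}^{62} k² = 81375 - 4324 = 77051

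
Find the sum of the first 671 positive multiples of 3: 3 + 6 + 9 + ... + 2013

Factor out 3: = 3(1 + 2 + ... + 671) = 3 × n(n+1)/2
= 3 × 671×672/2
= 3 × 225456
= 676368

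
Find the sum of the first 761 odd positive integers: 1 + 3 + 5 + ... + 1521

Sum of first n odd numbers = n²
= 761²
= 579121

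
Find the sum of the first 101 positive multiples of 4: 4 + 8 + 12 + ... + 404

Factor out 4: = 4(1 + 2 + ... + 101) = 4 × n(n+1)/2
= 4 × 101×102/2
= 4 × 5151
= 20604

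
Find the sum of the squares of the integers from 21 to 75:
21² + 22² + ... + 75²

Use ∑_{k=1}^{n} k² = n(n+1)(2n+1)/6, then subtract the first 20 terms.
∑_{k=1}^{75} k² = 75×76×151/6 = 143450
∑_{k=1}^{20} k² = 20×21×41/6 = 2870
∑_{k=21}^{75} k² = 143450 - 2870 = 140580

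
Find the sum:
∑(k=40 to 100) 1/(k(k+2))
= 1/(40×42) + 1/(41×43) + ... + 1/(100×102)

Partial fractions: 1/(k(k+2)) = (1/2)[1/k - 1/(k+2)]
Telescoping leaves the first two and last two terms:
= (1/2)[1/40 + 1/41 - 1/101 - 1/102]
= 250771/16895280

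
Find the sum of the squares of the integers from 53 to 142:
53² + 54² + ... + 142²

Use ∑_{k=1}^{n} k² = n(n+1)(2n+1)/6, then subtract the first 52 terms.
∑_{k=1}^{142} k² = 142×143×285/6 = 964535
∑_{k=1}^{52} k² = 52×53×105/6 = 48230
∑_{k=53}^{142} k² = 964535 - 48230 = 916305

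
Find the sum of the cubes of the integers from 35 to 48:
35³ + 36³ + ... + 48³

Use ∑_{k=1}^{n} k³ = [n(n+1)/2]², then subtract the first 34 terms.
∑_{k=1}^{48} k³ = [48×49/2]² = 1176² = 1382976
∑_{k=1}^{34} k³ = [34×35/2]² = 595² = 354025
∑_{k=35}^{48} k³ = 1382976 - 354025 = 1028951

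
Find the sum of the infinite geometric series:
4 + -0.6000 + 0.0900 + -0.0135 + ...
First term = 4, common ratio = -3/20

For |r| < 1, S = a / (1 - r)
S = 4 / (1 - (-3/20))
S = 4 / (23/20)
S = 80/23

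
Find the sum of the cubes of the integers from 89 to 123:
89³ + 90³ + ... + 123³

Use ∑_{k=1}^{n} k³ = [n(n+1)/2]², then subtract the first 88 terms.
∑_{k=1}^{123} k³ = [123×124/2]² = 7626² = 58155876
∑_{k=1}^{88} k³ = [88×89/2]² = 3916² = 15335056
∑_{k=89}^{123} k³ = 58155876 - 15335056 = 42820820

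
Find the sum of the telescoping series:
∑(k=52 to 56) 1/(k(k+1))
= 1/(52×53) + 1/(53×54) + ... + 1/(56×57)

Partial fractions: 1/(k(k+1)) = 1/k - 1/(k+1)
The series telescopes:
= (1/52 - 1/53) + (1/53 - 1/54) + ... + (1/56 - 1/57)
= 1/52 - 1/57
= 5/2964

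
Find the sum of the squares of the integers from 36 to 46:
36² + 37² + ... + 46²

Use ∑_{k=1}^{n} k² = n(n+1)(2n+1)/6, then subtract the first 35 terms.
∑_{k=1}^{46} k² = 46×47×93/6 = 33511
∑_{k=1}^{35} k² = 35×36×71/6 = 14910
∑_{k=36}^{46} k² = 33511 - 14910 = 18601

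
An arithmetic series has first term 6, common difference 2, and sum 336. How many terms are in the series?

Using S = n/2 × [2a + (n-1)d]
336 = n/2 × [2(6) + (n-1)(2)]
336 = n/2 × [12 + 2n - 2]
672 = n × [10 + 2n]
2n² + (10)n - 672 = 0
Discriminant: Δ = (10)² - 4(2)(-672) = 100 + 5376 = 5476
√Δ = 74
n = [-(10) + √Δ] / (2·2) = (-10 + 74) / 4 = 64 / 4 = 16
(The negative root is discarded since n must be a positive integer.)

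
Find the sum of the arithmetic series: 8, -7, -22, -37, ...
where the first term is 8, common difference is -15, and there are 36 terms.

Sₙ = n/2 × (first + last)
Last term = a + (n-1)d = 8 + (36-1)×(-15) = -517
S_36 = 36/2 × (8 + (-517))
S_36 = 36/2 × (-509) = -9162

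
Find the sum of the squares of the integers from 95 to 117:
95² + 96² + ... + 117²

Use ∑_{k=1}^{n} k² = n(n+1)(2n+1)/6, then subtract the first 94 terms.
∑_{k=1}^{117} k² = 117×118×235/6 = 540735
∑_{k=1}^{94} k² = 94×95×189/6 = 281295
∑_{k=95}^{117} k² = 540735 - 281295 = 259440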